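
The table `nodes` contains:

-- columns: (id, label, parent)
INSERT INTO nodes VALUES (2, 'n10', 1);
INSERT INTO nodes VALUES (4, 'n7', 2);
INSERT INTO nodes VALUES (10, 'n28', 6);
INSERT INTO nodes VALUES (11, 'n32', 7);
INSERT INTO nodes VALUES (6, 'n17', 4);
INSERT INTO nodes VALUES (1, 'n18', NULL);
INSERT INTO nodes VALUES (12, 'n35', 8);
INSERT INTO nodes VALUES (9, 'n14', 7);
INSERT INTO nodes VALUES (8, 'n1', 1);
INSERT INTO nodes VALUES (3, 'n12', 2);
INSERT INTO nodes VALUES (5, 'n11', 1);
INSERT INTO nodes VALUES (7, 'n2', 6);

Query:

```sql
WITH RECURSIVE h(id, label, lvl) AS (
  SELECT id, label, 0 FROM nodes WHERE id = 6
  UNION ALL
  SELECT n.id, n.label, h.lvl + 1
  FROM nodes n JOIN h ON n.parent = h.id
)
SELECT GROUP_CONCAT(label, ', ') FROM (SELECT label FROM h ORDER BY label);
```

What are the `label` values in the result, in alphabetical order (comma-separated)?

n14, n17, n2, n28, n32

Base: id=6 (n17) at lvl 0.
Iteration 1: rows with parent in {6} -> n2 (id 7, lvl 1), n28 (id 10, lvl 1).
Iteration 2: rows with parent in {7,10} -> n14 (id 9, lvl 2), n32 (id 11, lvl 2).
Iteration 3: no rows with parent in {9,11}; recursion stops.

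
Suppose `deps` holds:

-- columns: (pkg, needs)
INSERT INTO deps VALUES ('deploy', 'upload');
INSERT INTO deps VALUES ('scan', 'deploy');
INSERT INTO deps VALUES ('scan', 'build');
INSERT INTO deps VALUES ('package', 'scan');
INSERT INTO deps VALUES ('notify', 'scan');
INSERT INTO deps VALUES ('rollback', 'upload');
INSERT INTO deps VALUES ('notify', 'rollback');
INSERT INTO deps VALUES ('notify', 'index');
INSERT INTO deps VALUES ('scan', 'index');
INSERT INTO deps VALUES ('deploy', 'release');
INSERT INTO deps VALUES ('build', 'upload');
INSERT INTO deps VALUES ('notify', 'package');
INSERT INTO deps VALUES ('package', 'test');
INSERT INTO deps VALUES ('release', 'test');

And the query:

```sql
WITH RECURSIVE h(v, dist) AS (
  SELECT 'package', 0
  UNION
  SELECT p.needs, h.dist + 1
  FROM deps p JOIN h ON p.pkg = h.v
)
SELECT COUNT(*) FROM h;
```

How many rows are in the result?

9

Base: (package, dist=0).
Iteration 1: edges from {package} -> (scan, dist=1), (test, dist=1).
Iteration 2: edges from {scan,test} -> (build, dist=2), (deploy, dist=2), (index, dist=2).
Iteration 3: edges from {build,deploy,index} -> (release, dist=3), (upload, dist=3). [UNION drops 1 duplicate row(s)]
Iteration 4: edges from {release,upload} -> (test, dist=4).
Iteration 5: no outgoing edges from {test}; recursion stops.
Total rows emitted: 9.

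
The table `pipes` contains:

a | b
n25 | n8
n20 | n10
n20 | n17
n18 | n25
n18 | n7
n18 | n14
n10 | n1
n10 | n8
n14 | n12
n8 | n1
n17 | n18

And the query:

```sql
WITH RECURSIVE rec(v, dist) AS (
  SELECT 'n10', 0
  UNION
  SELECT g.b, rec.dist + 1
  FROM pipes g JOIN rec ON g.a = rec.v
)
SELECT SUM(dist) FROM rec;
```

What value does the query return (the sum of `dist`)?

4

Base: (n10, dist=0).
Iteration 1: edges from {n10} -> (n1, dist=1), (n8, dist=1).
Iteration 2: edges from {n1,n8} -> (n1, dist=2).
Iteration 3: no outgoing edges from {n1}; recursion stops.
SUM(dist) = 0 + 1 + 1 + 2 = 4.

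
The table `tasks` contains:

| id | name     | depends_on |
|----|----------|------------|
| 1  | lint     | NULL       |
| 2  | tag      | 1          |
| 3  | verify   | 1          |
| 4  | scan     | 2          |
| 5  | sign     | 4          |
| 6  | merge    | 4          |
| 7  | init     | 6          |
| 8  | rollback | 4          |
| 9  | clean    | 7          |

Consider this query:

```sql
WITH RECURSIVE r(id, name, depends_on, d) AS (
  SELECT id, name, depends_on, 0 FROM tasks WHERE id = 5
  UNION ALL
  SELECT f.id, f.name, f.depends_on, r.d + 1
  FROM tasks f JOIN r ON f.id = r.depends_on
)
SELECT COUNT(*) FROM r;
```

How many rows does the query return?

Base: id=5 (sign), depends_on=4, d 0.
Iteration 1: join on id=4 -> scan (id 4, depends_on=2, d 1).
Iteration 2: join on id=2 -> tag (id 2, depends_on=1, d 2).
Iteration 3: join on id=1 -> lint (id 1, depends_on=NULL, d 3).
Iteration 4: depends_on is NULL; no match; recursion stops.
Total rows emitted: 4.

4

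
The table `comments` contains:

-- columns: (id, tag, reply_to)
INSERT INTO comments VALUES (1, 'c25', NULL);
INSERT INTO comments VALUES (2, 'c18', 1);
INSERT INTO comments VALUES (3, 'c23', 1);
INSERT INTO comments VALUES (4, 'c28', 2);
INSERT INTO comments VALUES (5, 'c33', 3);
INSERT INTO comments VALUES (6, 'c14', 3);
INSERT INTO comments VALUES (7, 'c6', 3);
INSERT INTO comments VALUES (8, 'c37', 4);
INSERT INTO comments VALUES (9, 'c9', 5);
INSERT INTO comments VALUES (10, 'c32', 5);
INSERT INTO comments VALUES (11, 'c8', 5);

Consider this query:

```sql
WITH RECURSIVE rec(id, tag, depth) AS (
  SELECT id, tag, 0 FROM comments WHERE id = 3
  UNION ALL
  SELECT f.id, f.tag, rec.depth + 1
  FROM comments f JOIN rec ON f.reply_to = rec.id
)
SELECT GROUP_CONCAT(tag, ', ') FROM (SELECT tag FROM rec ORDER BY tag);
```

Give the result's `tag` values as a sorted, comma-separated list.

Base: id=3 (c23) at depth 0.
Iteration 1: rows with reply_to in {3} -> c33 (id 5, depth 1), c14 (id 6, depth 1), c6 (id 7, depth 1).
Iteration 2: rows with reply_to in {5,6,7} -> c9 (id 9, depth 2), c32 (id 10, depth 2), c8 (id 11, depth 2).
Iteration 3: no rows with reply_to in {9,10,11}; recursion stops.

c14, c23, c32, c33, c6, c8, c9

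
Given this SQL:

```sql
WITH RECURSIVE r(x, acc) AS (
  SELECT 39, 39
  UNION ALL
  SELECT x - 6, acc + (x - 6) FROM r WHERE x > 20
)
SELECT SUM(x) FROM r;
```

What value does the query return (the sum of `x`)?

135

Base: x=39, acc=39.
Iteration 1: 39 > 20 holds -> x = 39 - 6 = 33, acc = 39 + 33 = 72.
Iteration 2: 33 > 20 holds -> x = 33 - 6 = 27, acc = 72 + 27 = 99.
Iteration 3: 27 > 20 holds -> x = 27 - 6 = 21, acc = 99 + 21 = 120.
Iteration 4: 21 > 20 holds -> x = 21 - 6 = 15, acc = 120 + 15 = 135.
Iteration 5: 15 > 20 fails; recursion stops.
SUM(x) = 39 + 33 + 27 + 21 + 15 = 135.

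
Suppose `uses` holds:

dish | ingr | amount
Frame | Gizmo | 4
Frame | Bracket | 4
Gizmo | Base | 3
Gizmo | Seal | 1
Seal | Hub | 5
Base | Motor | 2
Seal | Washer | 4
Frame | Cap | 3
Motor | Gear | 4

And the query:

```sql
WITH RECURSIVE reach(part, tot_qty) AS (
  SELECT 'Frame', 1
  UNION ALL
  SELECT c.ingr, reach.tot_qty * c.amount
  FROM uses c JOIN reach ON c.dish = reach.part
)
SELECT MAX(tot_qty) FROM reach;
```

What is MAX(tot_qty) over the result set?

96

Base: (Frame, tot_qty=1).
Iteration 1: components of {Frame} -> Bracket = 1*4 = 4, Cap = 1*3 = 3, Gizmo = 1*4 = 4.
Iteration 2: components of {Bracket,Cap,Gizmo} -> Base = 4*3 = 12, Seal = 4*1 = 4.
Iteration 3: components of {Base,Seal} -> Hub = 4*5 = 20, Motor = 12*2 = 24, Washer = 4*4 = 16.
Iteration 4: components of {Hub,Motor,Washer} -> Gear = 24*4 = 96.
Iteration 5: no further components; recursion stops.
tot_qty values: 1, 4, 4, 3, 12, 4, 24, 20, 16, 96; the maximum is 96.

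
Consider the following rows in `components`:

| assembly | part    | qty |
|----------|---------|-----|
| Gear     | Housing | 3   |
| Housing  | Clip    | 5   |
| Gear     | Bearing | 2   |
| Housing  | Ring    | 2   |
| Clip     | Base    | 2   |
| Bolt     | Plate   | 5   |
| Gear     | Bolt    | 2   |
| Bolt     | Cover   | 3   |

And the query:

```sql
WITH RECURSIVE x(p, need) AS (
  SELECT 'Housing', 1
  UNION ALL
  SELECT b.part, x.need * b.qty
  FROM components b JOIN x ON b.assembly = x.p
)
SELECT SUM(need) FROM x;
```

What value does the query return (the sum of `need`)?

Base: (Housing, need=1).
Iteration 1: components of {Housing} -> Clip = 1*5 = 5, Ring = 1*2 = 2.
Iteration 2: components of {Clip,Ring} -> Base = 5*2 = 10.
Iteration 3: no further components; recursion stops.
SUM(need) = 1 + 5 + 2 + 10 = 18.

18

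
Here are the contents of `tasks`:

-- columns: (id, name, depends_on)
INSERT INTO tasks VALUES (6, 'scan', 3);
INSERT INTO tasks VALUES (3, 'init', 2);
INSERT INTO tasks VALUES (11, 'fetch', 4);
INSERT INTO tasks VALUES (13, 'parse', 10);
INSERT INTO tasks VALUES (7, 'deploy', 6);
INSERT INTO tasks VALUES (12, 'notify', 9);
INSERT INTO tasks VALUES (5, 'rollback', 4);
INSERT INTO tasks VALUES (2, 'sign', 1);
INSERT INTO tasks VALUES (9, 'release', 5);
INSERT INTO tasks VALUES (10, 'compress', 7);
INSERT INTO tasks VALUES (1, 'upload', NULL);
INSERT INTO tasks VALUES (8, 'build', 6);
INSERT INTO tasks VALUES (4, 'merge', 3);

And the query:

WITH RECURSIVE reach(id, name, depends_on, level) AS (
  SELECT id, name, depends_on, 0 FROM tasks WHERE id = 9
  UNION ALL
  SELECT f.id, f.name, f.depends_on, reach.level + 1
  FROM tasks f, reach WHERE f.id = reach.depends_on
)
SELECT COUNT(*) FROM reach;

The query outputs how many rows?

Base: id=9 (release), depends_on=5, level 0.
Iteration 1: join on id=5 -> rollback (id 5, depends_on=4, level 1).
Iteration 2: join on id=4 -> merge (id 4, depends_on=3, level 2).
Iteration 3: join on id=3 -> init (id 3, depends_on=2, level 3).
Iteration 4: join on id=2 -> sign (id 2, depends_on=1, level 4).
Iteration 5: join on id=1 -> upload (id 1, depends_on=NULL, level 5).
Iteration 6: depends_on is NULL; no match; recursion stops.
Total rows emitted: 6.

6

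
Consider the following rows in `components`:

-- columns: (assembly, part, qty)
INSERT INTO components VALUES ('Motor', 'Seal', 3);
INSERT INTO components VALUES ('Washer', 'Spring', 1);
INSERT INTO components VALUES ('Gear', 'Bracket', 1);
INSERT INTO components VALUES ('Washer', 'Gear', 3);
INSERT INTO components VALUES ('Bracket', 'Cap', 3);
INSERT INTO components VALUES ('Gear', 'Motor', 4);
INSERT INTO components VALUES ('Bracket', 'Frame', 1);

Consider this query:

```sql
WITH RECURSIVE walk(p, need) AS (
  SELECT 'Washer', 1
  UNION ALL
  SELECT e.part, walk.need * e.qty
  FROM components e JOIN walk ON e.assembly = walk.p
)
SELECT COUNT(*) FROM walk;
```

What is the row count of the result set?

8

Base: (Washer, need=1).
Iteration 1: components of {Washer} -> Gear = 1*3 = 3, Spring = 1*1 = 1.
Iteration 2: components of {Gear,Spring} -> Bracket = 3*1 = 3, Motor = 3*4 = 12.
Iteration 3: components of {Bracket,Motor} -> Cap = 3*3 = 9, Frame = 3*1 = 3, Seal = 12*3 = 36.
Iteration 4: no further components; recursion stops.
Total rows emitted: 8.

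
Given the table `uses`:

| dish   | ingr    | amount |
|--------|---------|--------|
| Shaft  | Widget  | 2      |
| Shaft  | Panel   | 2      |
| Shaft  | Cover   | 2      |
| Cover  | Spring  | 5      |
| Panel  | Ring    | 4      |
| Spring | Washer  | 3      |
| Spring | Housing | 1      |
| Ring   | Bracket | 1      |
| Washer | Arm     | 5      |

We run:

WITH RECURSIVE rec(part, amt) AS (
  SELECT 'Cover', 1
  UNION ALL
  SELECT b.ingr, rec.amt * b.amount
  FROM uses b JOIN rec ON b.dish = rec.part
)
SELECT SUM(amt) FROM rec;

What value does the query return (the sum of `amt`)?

101

Base: (Cover, amt=1).
Iteration 1: components of {Cover} -> Spring = 1*5 = 5.
Iteration 2: components of {Spring} -> Housing = 5*1 = 5, Washer = 5*3 = 15.
Iteration 3: components of {Housing,Washer} -> Arm = 15*5 = 75.
Iteration 4: no further components; recursion stops.
SUM(amt) = 1 + 5 + 15 + 5 + 75 = 101.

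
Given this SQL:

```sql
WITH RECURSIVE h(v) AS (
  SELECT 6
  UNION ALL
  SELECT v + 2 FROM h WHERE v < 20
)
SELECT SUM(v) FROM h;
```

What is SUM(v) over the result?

Base: v=6.
Iteration 1: 6 < 20 holds -> v = 6 + 2 = 8.
Iteration 2: 8 < 20 holds -> v = 8 + 2 = 10.
Iteration 3: 10 < 20 holds -> v = 10 + 2 = 12.
Iteration 4: 12 < 20 holds -> v = 12 + 2 = 14.
Iteration 5: 14 < 20 holds -> v = 14 + 2 = 16.
Iteration 6: 16 < 20 holds -> v = 16 + 2 = 18.
Iteration 7: 18 < 20 holds -> v = 18 + 2 = 20.
Iteration 8: 20 < 20 fails; recursion stops.
SUM(v) = 6 + 8 + 10 + 12 + 14 + 16 + 18 + 20 = 104.

104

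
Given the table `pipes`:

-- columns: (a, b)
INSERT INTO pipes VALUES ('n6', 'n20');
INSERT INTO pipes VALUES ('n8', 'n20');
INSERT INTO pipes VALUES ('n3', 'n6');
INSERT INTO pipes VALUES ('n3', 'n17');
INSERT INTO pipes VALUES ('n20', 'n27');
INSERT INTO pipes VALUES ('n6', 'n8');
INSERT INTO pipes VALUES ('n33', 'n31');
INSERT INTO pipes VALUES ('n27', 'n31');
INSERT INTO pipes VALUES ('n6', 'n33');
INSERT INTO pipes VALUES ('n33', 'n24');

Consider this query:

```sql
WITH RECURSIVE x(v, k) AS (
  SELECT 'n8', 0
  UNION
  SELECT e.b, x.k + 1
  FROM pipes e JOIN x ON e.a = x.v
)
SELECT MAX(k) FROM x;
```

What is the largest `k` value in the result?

Base: (n8, k=0).
Iteration 1: edges from {n8} -> (n20, k=1).
Iteration 2: edges from {n20} -> (n27, k=2).
Iteration 3: edges from {n27} -> (n31, k=3).
Iteration 4: no outgoing edges from {n31}; recursion stops.
k values: 0, 1, 2, 3; the maximum is 3.

3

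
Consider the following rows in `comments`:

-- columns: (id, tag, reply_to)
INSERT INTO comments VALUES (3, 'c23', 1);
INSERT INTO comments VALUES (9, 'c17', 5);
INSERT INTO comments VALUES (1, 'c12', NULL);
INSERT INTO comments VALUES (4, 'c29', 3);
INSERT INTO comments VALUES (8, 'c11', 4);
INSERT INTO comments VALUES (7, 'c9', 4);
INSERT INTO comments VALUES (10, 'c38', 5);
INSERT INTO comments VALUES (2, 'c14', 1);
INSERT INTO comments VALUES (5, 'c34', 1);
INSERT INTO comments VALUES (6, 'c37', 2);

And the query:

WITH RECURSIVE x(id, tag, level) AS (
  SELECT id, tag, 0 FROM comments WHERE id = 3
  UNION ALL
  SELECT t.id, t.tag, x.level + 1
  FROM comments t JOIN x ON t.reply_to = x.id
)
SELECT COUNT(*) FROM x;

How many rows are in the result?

4

Base: id=3 (c23) at level 0.
Iteration 1: rows with reply_to in {3} -> c29 (id 4, level 1).
Iteration 2: rows with reply_to in {4} -> c9 (id 7, level 2), c11 (id 8, level 2).
Iteration 3: no rows with reply_to in {7,8}; recursion stops.
Total rows emitted: 4.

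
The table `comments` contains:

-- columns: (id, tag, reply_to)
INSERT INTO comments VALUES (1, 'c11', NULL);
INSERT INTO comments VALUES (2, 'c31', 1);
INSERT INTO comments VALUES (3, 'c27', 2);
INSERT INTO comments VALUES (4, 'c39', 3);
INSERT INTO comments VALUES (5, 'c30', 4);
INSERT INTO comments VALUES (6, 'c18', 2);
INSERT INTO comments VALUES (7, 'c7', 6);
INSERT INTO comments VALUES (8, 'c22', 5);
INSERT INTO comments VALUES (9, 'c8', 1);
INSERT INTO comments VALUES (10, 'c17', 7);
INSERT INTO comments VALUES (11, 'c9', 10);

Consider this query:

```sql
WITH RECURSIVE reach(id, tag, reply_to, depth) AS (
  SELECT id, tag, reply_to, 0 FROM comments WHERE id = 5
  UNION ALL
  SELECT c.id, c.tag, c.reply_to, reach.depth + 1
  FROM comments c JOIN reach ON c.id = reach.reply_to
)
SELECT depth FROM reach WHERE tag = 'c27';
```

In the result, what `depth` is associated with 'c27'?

Base: id=5 (c30), reply_to=4, depth 0.
Iteration 1: join on id=4 -> c39 (id 4, reply_to=3, depth 1).
Iteration 2: join on id=3 -> c27 (id 3, reply_to=2, depth 2).
Iteration 3: join on id=2 -> c31 (id 2, reply_to=1, depth 3).
Iteration 4: join on id=1 -> c11 (id 1, reply_to=NULL, depth 4).
Iteration 5: reply_to is NULL; no match; recursion stops.

2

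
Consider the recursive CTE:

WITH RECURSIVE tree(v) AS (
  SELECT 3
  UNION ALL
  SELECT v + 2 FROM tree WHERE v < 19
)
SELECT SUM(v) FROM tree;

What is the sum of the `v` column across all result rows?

99

Base: v=3.
Iteration 1: 3 < 19 holds -> v = 3 + 2 = 5.
Iteration 2: 5 < 19 holds -> v = 5 + 2 = 7.
Iteration 3: 7 < 19 holds -> v = 7 + 2 = 9.
Iteration 4: 9 < 19 holds -> v = 9 + 2 = 11.
Iteration 5: 11 < 19 holds -> v = 11 + 2 = 13.
Iteration 6: 13 < 19 holds -> v = 13 + 2 = 15.
Iteration 7: 15 < 19 holds -> v = 15 + 2 = 17.
Iteration 8: 17 < 19 holds -> v = 17 + 2 = 19.
Iteration 9: 19 < 19 fails; recursion stops.
SUM(v) = 3 + 5 + 7 + 9 + 11 + 13 + 15 + 17 + 19 = 99.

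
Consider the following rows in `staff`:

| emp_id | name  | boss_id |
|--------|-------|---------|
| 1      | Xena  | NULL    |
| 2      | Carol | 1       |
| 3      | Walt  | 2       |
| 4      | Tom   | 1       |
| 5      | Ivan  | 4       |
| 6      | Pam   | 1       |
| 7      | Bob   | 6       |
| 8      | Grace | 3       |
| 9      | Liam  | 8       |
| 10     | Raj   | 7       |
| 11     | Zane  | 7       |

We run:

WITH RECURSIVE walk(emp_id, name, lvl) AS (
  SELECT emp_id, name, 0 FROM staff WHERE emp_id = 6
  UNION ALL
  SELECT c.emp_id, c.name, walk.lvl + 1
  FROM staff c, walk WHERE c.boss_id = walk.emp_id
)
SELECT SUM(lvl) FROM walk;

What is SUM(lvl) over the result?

5

Base: emp_id=6 (Pam) at lvl 0.
Iteration 1: rows with boss_id in {6} -> Bob (id 7, lvl 1).
Iteration 2: rows with boss_id in {7} -> Raj (id 10, lvl 2), Zane (id 11, lvl 2).
Iteration 3: no rows with boss_id in {10,11}; recursion stops.
SUM(lvl) = 0 + 1 + 2 + 2 = 5.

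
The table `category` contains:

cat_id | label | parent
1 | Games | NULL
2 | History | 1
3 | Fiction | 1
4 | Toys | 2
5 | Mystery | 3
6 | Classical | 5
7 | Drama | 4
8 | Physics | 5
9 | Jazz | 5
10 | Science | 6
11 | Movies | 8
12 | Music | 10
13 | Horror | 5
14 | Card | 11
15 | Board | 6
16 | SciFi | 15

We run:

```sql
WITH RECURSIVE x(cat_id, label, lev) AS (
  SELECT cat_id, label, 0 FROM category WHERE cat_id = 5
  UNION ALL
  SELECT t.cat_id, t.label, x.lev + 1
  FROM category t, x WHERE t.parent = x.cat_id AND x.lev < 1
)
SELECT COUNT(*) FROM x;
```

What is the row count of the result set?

Base: cat_id=5 (Mystery) at lev 0.
Iteration 1: rows with parent in {5} -> Classical (id 6, lev 1), Physics (id 8, lev 1), Jazz (id 9, lev 1), Horror (id 13, lev 1).
Iteration 2: lev < 1 fails for all current rows; recursion stops.
Total rows emitted: 5.

5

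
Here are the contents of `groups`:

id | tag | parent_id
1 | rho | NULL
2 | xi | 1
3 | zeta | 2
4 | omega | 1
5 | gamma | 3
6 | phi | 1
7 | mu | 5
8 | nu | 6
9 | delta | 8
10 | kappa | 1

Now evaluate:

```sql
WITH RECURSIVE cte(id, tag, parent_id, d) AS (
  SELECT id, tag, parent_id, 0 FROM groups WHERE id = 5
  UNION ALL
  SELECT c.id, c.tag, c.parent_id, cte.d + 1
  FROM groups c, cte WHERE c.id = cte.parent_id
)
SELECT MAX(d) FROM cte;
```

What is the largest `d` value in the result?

Base: id=5 (gamma), parent_id=3, d 0.
Iteration 1: join on id=3 -> zeta (id 3, parent_id=2, d 1).
Iteration 2: join on id=2 -> xi (id 2, parent_id=1, d 2).
Iteration 3: join on id=1 -> rho (id 1, parent_id=NULL, d 3).
Iteration 4: parent_id is NULL; no match; recursion stops.
d values: 0, 1, 2, 3; the maximum is 3.

3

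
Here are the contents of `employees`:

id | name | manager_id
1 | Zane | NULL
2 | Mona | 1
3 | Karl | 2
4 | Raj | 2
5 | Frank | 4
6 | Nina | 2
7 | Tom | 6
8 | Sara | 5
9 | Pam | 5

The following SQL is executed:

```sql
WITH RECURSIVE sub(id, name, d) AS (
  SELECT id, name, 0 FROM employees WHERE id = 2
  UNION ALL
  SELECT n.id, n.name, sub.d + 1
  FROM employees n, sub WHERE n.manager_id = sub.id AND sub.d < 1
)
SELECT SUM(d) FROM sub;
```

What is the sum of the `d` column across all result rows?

3

Base: id=2 (Mona) at d 0.
Iteration 1: rows with manager_id in {2} -> Karl (id 3, d 1), Raj (id 4, d 1), Nina (id 6, d 1).
Iteration 2: d < 1 fails for all current rows; recursion stops.
SUM(d) = 0 + 1 + 1 + 1 = 3.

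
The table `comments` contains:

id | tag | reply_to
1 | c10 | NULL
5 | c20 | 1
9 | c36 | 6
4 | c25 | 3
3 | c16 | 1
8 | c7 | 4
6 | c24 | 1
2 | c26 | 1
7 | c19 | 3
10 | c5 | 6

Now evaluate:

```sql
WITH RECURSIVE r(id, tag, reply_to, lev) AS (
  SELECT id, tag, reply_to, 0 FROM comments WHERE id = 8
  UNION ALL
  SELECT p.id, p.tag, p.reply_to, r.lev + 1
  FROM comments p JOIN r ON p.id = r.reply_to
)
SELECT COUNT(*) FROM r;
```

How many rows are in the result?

Base: id=8 (c7), reply_to=4, lev 0.
Iteration 1: join on id=4 -> c25 (id 4, reply_to=3, lev 1).
Iteration 2: join on id=3 -> c16 (id 3, reply_to=1, lev 2).
Iteration 3: join on id=1 -> c10 (id 1, reply_to=NULL, lev 3).
Iteration 4: reply_to is NULL; no match; recursion stops.
Total rows emitted: 4.

4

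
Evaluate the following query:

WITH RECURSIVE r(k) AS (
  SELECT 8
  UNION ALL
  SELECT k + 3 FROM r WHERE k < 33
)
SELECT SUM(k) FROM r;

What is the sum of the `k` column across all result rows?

Base: k=8.
Iteration 1: 8 < 33 holds -> k = 8 + 3 = 11.
Iteration 2: 11 < 33 holds -> k = 11 + 3 = 14.
Iteration 3: 14 < 33 holds -> k = 14 + 3 = 17.
Iteration 4: 17 < 33 holds -> k = 17 + 3 = 20.
Iteration 5: 20 < 33 holds -> k = 20 + 3 = 23.
Iteration 6: 23 < 33 holds -> k = 23 + 3 = 26.
Iteration 7: 26 < 33 holds -> k = 26 + 3 = 29.
Iteration 8: 29 < 33 holds -> k = 29 + 3 = 32.
Iteration 9: 32 < 33 holds -> k = 32 + 3 = 35.
Iteration 10: 35 < 33 fails; recursion stops.
SUM(k) = 8 + 11 + 14 + 17 + 20 + 23 + 26 + 29 + 32 + 35 = 215.

215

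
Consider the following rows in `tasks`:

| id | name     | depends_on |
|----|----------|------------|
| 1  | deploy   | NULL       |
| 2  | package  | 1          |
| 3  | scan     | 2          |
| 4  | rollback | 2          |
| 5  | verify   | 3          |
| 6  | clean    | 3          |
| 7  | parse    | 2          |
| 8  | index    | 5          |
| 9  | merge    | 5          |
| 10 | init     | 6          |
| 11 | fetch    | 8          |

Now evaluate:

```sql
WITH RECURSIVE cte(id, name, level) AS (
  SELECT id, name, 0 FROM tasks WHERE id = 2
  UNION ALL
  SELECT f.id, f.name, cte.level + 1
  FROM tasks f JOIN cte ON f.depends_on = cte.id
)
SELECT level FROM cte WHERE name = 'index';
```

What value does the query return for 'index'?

Base: id=2 (package) at level 0.
Iteration 1: rows with depends_on in {2} -> scan (id 3, level 1), rollback (id 4, level 1), parse (id 7, level 1).
Iteration 2: rows with depends_on in {3,4,7} -> verify (id 5, level 2), clean (id 6, level 2).
Iteration 3: rows with depends_on in {5,6} -> index (id 8, level 3), merge (id 9, level 3), init (id 10, level 3).
Iteration 4: rows with depends_on in {8,9,10} -> fetch (id 11, level 4).
Iteration 5: no rows with depends_on in {11}; recursion stops.

3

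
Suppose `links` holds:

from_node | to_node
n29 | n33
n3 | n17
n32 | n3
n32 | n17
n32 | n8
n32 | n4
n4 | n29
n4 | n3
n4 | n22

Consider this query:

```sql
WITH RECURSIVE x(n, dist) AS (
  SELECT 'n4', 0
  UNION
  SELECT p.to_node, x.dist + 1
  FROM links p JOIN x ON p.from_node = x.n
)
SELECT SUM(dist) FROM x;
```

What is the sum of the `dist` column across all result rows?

7

Base: (n4, dist=0).
Iteration 1: edges from {n4} -> (n22, dist=1), (n29, dist=1), (n3, dist=1).
Iteration 2: edges from {n22,n29,n3} -> (n17, dist=2), (n33, dist=2).
Iteration 3: no outgoing edges from {n17,n33}; recursion stops.
SUM(dist) = 0 + 1 + 1 + 1 + 2 + 2 = 7.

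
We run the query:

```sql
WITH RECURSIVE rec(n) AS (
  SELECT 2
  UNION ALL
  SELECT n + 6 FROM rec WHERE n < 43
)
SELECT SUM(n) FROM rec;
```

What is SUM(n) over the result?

184

Base: n=2.
Iteration 1: 2 < 43 holds -> n = 2 + 6 = 8.
Iteration 2: 8 < 43 holds -> n = 8 + 6 = 14.
Iteration 3: 14 < 43 holds -> n = 14 + 6 = 20.
Iteration 4: 20 < 43 holds -> n = 20 + 6 = 26.
Iteration 5: 26 < 43 holds -> n = 26 + 6 = 32.
Iteration 6: 32 < 43 holds -> n = 32 + 6 = 38.
Iteration 7: 38 < 43 holds -> n = 38 + 6 = 44.
Iteration 8: 44 < 43 fails; recursion stops.
SUM(n) = 2 + 8 + 14 + 20 + 26 + 32 + 38 + 44 = 184.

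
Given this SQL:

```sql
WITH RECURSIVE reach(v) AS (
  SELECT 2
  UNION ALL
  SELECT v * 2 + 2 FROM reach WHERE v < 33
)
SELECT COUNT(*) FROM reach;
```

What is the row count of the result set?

5

Base: v=2.
Iteration 1: 2 < 33 holds -> v = 2 * 2 + 2 = 6.
Iteration 2: 6 < 33 holds -> v = 6 * 2 + 2 = 14.
Iteration 3: 14 < 33 holds -> v = 14 * 2 + 2 = 30.
Iteration 4: 30 < 33 holds -> v = 30 * 2 + 2 = 62.
Iteration 5: 62 < 33 fails; recursion stops.
Total rows emitted: 5.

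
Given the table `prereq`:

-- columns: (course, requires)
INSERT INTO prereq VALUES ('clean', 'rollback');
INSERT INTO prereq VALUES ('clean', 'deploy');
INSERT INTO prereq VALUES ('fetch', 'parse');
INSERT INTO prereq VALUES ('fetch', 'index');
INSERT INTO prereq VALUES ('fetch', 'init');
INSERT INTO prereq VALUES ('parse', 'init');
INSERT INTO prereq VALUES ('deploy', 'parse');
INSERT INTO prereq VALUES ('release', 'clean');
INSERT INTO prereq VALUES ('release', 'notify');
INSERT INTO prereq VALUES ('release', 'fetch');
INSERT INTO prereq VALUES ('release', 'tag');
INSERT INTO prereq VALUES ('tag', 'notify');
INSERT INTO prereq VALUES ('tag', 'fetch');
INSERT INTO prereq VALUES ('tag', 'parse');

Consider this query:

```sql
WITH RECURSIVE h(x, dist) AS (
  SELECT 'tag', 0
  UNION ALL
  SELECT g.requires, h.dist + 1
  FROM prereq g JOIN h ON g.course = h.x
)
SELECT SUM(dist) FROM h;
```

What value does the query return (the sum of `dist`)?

Base: (tag, dist=0).
Iteration 1: edges from {tag} -> (fetch, dist=1), (notify, dist=1), (parse, dist=1).
Iteration 2: edges from {fetch,notify,parse} -> (index, dist=2), (init, dist=2) x2, (parse, dist=2). [UNION ALL keeps all 4 new rows, including repeats]
Iteration 3: edges from {index,init,parse} -> (init, dist=3).
Iteration 4: no outgoing edges from {init}; recursion stops.
SUM(dist) = 0 + 1 + 1 + 1 + 2 + 2 + 2 + 2 + 3 = 14.

14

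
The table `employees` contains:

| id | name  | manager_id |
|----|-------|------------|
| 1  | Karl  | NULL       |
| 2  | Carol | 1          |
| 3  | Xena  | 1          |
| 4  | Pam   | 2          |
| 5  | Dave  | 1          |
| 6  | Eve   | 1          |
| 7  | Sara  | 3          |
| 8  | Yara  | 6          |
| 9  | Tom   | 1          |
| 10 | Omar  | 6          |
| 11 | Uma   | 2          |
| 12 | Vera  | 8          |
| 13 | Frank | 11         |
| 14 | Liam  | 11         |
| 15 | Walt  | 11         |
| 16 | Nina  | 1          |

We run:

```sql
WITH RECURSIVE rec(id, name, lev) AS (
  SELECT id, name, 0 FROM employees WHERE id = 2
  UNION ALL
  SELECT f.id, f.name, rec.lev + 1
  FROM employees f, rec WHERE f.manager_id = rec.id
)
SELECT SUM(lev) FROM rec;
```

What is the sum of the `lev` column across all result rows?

8

Base: id=2 (Carol) at lev 0.
Iteration 1: rows with manager_id in {2} -> Pam (id 4, lev 1), Uma (id 11, lev 1).
Iteration 2: rows with manager_id in {4,11} -> Frank (id 13, lev 2), Liam (id 14, lev 2), Walt (id 15, lev 2).
Iteration 3: no rows with manager_id in {13,14,15}; recursion stops.
SUM(lev) = 0 + 1 + 1 + 2 + 2 + 2 = 8.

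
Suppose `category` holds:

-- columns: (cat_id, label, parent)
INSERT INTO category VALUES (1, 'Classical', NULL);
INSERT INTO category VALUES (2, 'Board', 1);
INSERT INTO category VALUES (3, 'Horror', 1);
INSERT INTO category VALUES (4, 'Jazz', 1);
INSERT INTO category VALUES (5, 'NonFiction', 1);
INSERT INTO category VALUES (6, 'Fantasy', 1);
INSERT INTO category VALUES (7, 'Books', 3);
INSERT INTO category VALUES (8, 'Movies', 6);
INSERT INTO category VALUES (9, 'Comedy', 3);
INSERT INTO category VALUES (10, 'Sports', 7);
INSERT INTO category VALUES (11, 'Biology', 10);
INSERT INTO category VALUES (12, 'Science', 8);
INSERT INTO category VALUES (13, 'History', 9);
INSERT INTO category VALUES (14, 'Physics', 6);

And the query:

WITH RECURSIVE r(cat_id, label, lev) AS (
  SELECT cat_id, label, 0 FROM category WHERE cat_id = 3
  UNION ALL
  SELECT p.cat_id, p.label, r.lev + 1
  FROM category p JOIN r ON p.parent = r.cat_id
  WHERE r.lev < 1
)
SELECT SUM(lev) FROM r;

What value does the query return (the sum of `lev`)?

Base: cat_id=3 (Horror) at lev 0.
Iteration 1: rows with parent in {3} -> Books (id 7, lev 1), Comedy (id 9, lev 1).
Iteration 2: lev < 1 fails for all current rows; recursion stops.
SUM(lev) = 0 + 1 + 1 = 2.

2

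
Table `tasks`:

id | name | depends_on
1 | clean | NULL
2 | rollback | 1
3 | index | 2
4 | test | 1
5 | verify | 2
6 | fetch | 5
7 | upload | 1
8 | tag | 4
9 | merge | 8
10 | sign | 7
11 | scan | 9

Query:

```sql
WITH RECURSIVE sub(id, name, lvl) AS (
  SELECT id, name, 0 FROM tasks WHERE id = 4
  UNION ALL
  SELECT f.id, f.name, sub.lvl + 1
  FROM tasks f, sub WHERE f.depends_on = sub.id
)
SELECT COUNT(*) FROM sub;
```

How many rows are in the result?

Base: id=4 (test) at lvl 0.
Iteration 1: rows with depends_on in {4} -> tag (id 8, lvl 1).
Iteration 2: rows with depends_on in {8} -> merge (id 9, lvl 2).
Iteration 3: rows with depends_on in {9} -> scan (id 11, lvl 3).
Iteration 4: no rows with depends_on in {11}; recursion stops.
Total rows emitted: 4.

4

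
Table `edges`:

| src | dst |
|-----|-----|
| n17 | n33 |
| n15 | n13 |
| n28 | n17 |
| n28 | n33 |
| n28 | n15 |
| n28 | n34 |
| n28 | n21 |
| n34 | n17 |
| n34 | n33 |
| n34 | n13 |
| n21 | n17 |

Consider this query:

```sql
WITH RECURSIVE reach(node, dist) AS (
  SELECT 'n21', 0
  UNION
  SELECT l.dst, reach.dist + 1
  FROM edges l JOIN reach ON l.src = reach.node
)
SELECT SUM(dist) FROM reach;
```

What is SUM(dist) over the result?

Base: (n21, dist=0).
Iteration 1: edges from {n21} -> (n17, dist=1).
Iteration 2: edges from {n17} -> (n33, dist=2).
Iteration 3: no outgoing edges from {n33}; recursion stops.
SUM(dist) = 0 + 1 + 2 = 3.

3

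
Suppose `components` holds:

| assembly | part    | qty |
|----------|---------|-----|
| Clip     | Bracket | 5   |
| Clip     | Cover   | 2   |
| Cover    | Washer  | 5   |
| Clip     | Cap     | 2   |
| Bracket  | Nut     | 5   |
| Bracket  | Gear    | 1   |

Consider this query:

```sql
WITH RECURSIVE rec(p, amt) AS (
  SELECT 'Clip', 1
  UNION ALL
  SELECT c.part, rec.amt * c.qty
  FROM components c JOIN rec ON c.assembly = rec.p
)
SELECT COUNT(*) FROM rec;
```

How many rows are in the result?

Base: (Clip, amt=1).
Iteration 1: components of {Clip} -> Bracket = 1*5 = 5, Cap = 1*2 = 2, Cover = 1*2 = 2.
Iteration 2: components of {Bracket,Cap,Cover} -> Gear = 5*1 = 5, Nut = 5*5 = 25, Washer = 2*5 = 10.
Iteration 3: no further components; recursion stops.
Total rows emitted: 7.

7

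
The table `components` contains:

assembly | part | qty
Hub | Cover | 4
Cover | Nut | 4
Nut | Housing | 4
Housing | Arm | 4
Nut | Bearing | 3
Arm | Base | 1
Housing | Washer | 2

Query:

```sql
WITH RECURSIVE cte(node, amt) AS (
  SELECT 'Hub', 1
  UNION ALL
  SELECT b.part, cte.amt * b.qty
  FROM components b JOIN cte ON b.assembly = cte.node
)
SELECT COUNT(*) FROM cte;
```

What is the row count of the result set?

8

Base: (Hub, amt=1).
Iteration 1: components of {Hub} -> Cover = 1*4 = 4.
Iteration 2: components of {Cover} -> Nut = 4*4 = 16.
Iteration 3: components of {Nut} -> Bearing = 16*3 = 48, Housing = 16*4 = 64.
Iteration 4: components of {Bearing,Housing} -> Arm = 64*4 = 256, Washer = 64*2 = 128.
Iteration 5: components of {Arm,Washer} -> Base = 256*1 = 256.
Iteration 6: no further components; recursion stops.
Total rows emitted: 8.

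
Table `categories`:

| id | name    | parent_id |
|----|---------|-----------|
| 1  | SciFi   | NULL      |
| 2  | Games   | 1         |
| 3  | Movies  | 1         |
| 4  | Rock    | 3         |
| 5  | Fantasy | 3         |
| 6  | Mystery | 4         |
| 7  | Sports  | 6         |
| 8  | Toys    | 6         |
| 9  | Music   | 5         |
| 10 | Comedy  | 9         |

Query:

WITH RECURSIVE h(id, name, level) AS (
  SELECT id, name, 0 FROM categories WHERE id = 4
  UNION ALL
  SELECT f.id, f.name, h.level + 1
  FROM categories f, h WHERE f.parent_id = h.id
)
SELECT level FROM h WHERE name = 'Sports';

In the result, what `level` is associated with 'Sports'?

2

Base: id=4 (Rock) at level 0.
Iteration 1: rows with parent_id in {4} -> Mystery (id 6, level 1).
Iteration 2: rows with parent_id in {6} -> Sports (id 7, level 2), Toys (id 8, level 2).
Iteration 3: no rows with parent_id in {7,8}; recursion stops.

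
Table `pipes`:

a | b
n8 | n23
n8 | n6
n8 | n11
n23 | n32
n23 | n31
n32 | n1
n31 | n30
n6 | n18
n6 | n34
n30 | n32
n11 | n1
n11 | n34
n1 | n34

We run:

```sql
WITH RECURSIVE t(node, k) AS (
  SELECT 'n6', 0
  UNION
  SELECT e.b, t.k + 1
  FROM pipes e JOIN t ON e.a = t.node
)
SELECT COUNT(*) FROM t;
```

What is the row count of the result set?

Base: (n6, k=0).
Iteration 1: edges from {n6} -> (n18, k=1), (n34, k=1).
Iteration 2: no outgoing edges from {n18,n34}; recursion stops.
Total rows emitted: 3.

3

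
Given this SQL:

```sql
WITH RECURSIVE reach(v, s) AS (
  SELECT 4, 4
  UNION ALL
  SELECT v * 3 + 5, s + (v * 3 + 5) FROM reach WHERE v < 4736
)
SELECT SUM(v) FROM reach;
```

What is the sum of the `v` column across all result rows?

7087

Base: v=4, s=4.
Iteration 1: 4 < 4736 holds -> v = 4 * 3 + 5 = 17, s = 4 + 17 = 21.
Iteration 2: 17 < 4736 holds -> v = 17 * 3 + 5 = 56, s = 21 + 56 = 77.
Iteration 3: 56 < 4736 holds -> v = 56 * 3 + 5 = 173, s = 77 + 173 = 250.
Iteration 4: 173 < 4736 holds -> v = 173 * 3 + 5 = 524, s = 250 + 524 = 774.
Iteration 5: 524 < 4736 holds -> v = 524 * 3 + 5 = 1577, s = 774 + 1577 = 2351.
Iteration 6: 1577 < 4736 holds -> v = 1577 * 3 + 5 = 4736, s = 2351 + 4736 = 7087.
Iteration 7: 4736 < 4736 fails; recursion stops.
SUM(v) = 4 + 17 + 56 + 173 + 524 + 1577 + 4736 = 7087.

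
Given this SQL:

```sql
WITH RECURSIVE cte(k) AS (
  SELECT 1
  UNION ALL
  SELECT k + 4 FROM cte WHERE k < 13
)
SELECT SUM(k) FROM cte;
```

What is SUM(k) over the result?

Base: k=1.
Iteration 1: 1 < 13 holds -> k = 1 + 4 = 5.
Iteration 2: 5 < 13 holds -> k = 5 + 4 = 9.
Iteration 3: 9 < 13 holds -> k = 9 + 4 = 13.
Iteration 4: 13 < 13 fails; recursion stops.
SUM(k) = 1 + 5 + 9 + 13 = 28.

28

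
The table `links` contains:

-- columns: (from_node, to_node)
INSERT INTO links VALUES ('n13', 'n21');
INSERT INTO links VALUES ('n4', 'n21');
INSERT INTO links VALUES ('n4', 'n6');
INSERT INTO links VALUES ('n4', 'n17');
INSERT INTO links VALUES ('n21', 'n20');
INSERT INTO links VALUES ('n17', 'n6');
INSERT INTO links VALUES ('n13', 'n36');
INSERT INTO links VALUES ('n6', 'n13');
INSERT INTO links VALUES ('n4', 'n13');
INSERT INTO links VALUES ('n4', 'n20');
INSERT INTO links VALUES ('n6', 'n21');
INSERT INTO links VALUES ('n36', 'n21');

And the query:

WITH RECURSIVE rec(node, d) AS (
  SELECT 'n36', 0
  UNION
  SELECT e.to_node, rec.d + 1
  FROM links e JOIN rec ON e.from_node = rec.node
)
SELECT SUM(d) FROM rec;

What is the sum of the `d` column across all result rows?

Base: (n36, d=0).
Iteration 1: edges from {n36} -> (n21, d=1).
Iteration 2: edges from {n21} -> (n20, d=2).
Iteration 3: no outgoing edges from {n20}; recursion stops.
SUM(d) = 0 + 1 + 2 = 3.

3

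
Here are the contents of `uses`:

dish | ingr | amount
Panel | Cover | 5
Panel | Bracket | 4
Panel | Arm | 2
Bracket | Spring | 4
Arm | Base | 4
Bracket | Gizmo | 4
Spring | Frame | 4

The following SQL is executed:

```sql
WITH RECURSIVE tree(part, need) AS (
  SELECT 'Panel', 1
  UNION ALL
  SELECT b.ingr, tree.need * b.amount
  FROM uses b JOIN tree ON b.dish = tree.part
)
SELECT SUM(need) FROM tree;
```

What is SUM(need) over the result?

Base: (Panel, need=1).
Iteration 1: components of {Panel} -> Arm = 1*2 = 2, Bracket = 1*4 = 4, Cover = 1*5 = 5.
Iteration 2: components of {Arm,Bracket,Cover} -> Base = 2*4 = 8, Gizmo = 4*4 = 16, Spring = 4*4 = 16.
Iteration 3: components of {Base,Gizmo,Spring} -> Frame = 16*4 = 64.
Iteration 4: no further components; recursion stops.
SUM(need) = 1 + 5 + 4 + 2 + 16 + 16 + 8 + 64 = 116.

116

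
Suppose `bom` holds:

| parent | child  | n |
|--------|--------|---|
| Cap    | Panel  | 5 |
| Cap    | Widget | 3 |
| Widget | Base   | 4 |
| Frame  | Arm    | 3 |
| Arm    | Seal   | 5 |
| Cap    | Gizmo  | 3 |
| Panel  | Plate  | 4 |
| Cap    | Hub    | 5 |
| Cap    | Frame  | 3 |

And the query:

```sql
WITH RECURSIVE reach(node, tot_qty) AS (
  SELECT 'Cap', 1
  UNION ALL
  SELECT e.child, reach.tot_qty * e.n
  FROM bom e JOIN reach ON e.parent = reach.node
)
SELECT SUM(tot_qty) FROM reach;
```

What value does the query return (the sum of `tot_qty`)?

106

Base: (Cap, tot_qty=1).
Iteration 1: components of {Cap} -> Frame = 1*3 = 3, Gizmo = 1*3 = 3, Hub = 1*5 = 5, Panel = 1*5 = 5, Widget = 1*3 = 3.
Iteration 2: components of {Frame,Gizmo,Hub,Panel,Widget} -> Arm = 3*3 = 9, Base = 3*4 = 12, Plate = 5*4 = 20.
Iteration 3: components of {Arm,Base,Plate} -> Seal = 9*5 = 45.
Iteration 4: no further components; recursion stops.
SUM(tot_qty) = 1 + 5 + 5 + 3 + 3 + 3 + 20 + 9 + 12 + 45 = 106.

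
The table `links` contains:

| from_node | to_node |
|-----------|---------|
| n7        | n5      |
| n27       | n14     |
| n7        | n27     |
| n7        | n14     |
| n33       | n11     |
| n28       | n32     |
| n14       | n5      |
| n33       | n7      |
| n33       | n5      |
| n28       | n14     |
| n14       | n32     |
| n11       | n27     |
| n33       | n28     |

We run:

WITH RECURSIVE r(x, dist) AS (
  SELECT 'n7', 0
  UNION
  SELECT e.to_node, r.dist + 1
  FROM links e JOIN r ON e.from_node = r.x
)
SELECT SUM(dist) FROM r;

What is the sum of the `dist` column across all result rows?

15

Base: (n7, dist=0).
Iteration 1: edges from {n7} -> (n14, dist=1), (n27, dist=1), (n5, dist=1).
Iteration 2: edges from {n14,n27,n5} -> (n14, dist=2), (n32, dist=2), (n5, dist=2).
Iteration 3: edges from {n14,n32,n5} -> (n32, dist=3), (n5, dist=3).
Iteration 4: no outgoing edges from {n32,n5}; recursion stops.
SUM(dist) = 0 + 1 + 1 + 1 + 2 + 2 + 2 + 3 + 3 = 15.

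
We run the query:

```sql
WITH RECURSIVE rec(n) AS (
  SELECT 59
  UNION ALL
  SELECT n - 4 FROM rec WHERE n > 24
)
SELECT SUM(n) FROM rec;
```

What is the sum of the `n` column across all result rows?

410

Base: n=59.
Iteration 1: 59 > 24 holds -> n = 59 - 4 = 55.
Iteration 2: 55 > 24 holds -> n = 55 - 4 = 51.
Iteration 3: 51 > 24 holds -> n = 51 - 4 = 47.
Iteration 4: 47 > 24 holds -> n = 47 - 4 = 43.
Iteration 5: 43 > 24 holds -> n = 43 - 4 = 39.
Iteration 6: 39 > 24 holds -> n = 39 - 4 = 35.
Iteration 7: 35 > 24 holds -> n = 35 - 4 = 31.
Iteration 8: 31 > 24 holds -> n = 31 - 4 = 27.
Iteration 9: 27 > 24 holds -> n = 27 - 4 = 23.
Iteration 10: 23 > 24 fails; recursion stops.
SUM(n) = 59 + 55 + 51 + 47 + 43 + 39 + 35 + 31 + 27 + 23 = 410.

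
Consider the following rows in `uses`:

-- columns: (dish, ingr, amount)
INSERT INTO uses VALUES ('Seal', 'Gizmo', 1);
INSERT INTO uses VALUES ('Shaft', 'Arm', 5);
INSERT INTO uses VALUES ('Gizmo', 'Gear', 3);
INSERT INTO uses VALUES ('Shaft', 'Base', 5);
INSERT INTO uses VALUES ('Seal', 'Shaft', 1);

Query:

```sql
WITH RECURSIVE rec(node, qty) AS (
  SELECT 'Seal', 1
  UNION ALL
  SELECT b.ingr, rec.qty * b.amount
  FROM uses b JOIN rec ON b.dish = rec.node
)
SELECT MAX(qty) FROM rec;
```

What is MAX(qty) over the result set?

Base: (Seal, qty=1).
Iteration 1: components of {Seal} -> Gizmo = 1*1 = 1, Shaft = 1*1 = 1.
Iteration 2: components of {Gizmo,Shaft} -> Arm = 1*5 = 5, Base = 1*5 = 5, Gear = 1*3 = 3.
Iteration 3: no further components; recursion stops.
qty values: 1, 1, 1, 3, 5, 5; the maximum is 5.

5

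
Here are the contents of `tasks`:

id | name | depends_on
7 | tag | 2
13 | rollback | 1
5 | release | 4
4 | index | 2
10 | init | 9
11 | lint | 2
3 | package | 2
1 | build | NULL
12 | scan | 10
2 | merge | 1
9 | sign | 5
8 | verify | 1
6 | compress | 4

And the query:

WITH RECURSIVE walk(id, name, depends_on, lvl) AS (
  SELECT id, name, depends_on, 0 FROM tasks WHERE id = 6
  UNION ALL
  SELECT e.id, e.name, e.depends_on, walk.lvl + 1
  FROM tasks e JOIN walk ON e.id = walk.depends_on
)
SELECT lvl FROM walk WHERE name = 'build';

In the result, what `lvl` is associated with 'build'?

3

Base: id=6 (compress), depends_on=4, lvl 0.
Iteration 1: join on id=4 -> index (id 4, depends_on=2, lvl 1).
Iteration 2: join on id=2 -> merge (id 2, depends_on=1, lvl 2).
Iteration 3: join on id=1 -> build (id 1, depends_on=NULL, lvl 3).
Iteration 4: depends_on is NULL; no match; recursion stops.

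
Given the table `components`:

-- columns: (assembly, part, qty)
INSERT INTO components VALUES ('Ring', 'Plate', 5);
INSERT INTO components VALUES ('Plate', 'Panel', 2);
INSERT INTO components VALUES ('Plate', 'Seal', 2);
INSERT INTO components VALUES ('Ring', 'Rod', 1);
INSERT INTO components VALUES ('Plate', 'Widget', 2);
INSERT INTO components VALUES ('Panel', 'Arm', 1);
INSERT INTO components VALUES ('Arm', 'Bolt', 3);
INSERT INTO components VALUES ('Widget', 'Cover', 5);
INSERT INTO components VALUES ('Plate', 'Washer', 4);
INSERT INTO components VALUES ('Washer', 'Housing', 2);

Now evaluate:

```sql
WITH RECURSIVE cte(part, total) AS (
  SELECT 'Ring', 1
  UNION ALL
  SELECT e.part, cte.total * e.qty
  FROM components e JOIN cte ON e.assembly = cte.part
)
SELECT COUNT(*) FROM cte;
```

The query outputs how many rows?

11

Base: (Ring, total=1).
Iteration 1: components of {Ring} -> Plate = 1*5 = 5, Rod = 1*1 = 1.
Iteration 2: components of {Plate,Rod} -> Panel = 5*2 = 10, Seal = 5*2 = 10, Washer = 5*4 = 20, Widget = 5*2 = 10.
Iteration 3: components of {Panel,Seal,Washer,Widget} -> Arm = 10*1 = 10, Cover = 10*5 = 50, Housing = 20*2 = 40.
Iteration 4: components of {Arm,Cover,Housing} -> Bolt = 10*3 = 30.
Iteration 5: no further components; recursion stops.
Total rows emitted: 11.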